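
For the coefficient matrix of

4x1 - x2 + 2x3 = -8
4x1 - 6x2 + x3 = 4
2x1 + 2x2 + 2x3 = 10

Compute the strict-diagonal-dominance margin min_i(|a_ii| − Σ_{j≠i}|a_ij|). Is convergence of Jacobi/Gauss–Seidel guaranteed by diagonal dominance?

-2

row 1: |4| − (1+2) = 1
row 2: |-6| − (4+1) = 1
row 3: |2| − (2+2) = -2
minimum over rows = -2 → not strictly diagonally dominant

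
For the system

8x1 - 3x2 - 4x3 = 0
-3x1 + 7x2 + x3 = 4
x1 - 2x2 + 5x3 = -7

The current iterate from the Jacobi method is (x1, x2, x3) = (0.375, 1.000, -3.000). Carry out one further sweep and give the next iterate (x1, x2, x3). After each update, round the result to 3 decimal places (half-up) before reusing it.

(-1.125, 1.161, -1.075)

One sweep:
  x1 = (0 - (-3)·1.000 - (-4)·-3.000) / (8) = -1.125
  x2 = (4 - (-3)·0.375 - (1)·-3.000) / (7) = 1.161
  x3 = (-7 - (1)·0.375 - (-2)·1.000) / (5) = -1.075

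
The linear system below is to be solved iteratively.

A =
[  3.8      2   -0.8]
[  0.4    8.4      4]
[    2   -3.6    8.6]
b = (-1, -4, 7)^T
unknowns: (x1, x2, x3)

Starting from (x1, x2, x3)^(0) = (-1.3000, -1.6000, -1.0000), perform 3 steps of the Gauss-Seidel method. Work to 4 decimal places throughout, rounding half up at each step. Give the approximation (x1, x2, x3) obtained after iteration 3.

(0.2702, -0.7256, 0.4474)

Iteration 1:
  x1 = (-1 - (2)·-1.6000 - (-0.8)·-1.0000) / (3.8) = 0.3684
  x2 = (-4 - (0.4)·0.3684 - (4)·-1.0000) / (8.4) = -0.0175
  x3 = (7 - (2)·0.3684 - (-3.6)·-0.0175) / (8.6) = 0.7210
Iteration 2:
  x1 = (-1 - (2)·-0.0175 - (-0.8)·0.7210) / (3.8) = -0.1022
  x2 = (-4 - (0.4)·-0.1022 - (4)·0.7210) / (8.4) = -0.8147
  x3 = (7 - (2)·-0.1022 - (-3.6)·-0.8147) / (8.6) = 0.4967
Iteration 3:
  x1 = (-1 - (2)·-0.8147 - (-0.8)·0.4967) / (3.8) = 0.2702
  x2 = (-4 - (0.4)·0.2702 - (4)·0.4967) / (8.4) = -0.7256
  x3 = (7 - (2)·0.2702 - (-3.6)·-0.7256) / (8.6) = 0.4474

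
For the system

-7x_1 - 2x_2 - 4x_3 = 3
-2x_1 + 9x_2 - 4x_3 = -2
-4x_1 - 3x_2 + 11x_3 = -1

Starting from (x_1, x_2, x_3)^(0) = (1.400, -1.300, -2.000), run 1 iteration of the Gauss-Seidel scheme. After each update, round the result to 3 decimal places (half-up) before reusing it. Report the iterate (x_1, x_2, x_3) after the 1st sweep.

Iteration 1:
  x_1 = (3 - (-2)·-1.300 - (-4)·-2.000) / (-7) = 1.086
  x_2 = (-2 - (-2)·1.086 - (-4)·-2.000) / (9) = -0.870
  x_3 = (-1 - (-4)·1.086 - (-3)·-0.870) / (11) = 0.067

(1.086, -0.870, 0.067)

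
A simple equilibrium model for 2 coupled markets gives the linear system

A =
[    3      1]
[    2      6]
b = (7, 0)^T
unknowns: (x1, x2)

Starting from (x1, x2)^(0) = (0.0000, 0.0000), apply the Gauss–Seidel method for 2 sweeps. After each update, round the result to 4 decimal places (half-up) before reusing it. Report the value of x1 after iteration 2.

Iteration 1:
  x1 = (7 - (1)·0.0000) / (3) = 2.3333
  x2 = (0 - (2)·2.3333) / (6) = -0.7778
Iteration 2:
  x1 = (7 - (1)·-0.7778) / (3) = 2.5926
  x2 = (0 - (2)·2.5926) / (6) = -0.8642

2.5926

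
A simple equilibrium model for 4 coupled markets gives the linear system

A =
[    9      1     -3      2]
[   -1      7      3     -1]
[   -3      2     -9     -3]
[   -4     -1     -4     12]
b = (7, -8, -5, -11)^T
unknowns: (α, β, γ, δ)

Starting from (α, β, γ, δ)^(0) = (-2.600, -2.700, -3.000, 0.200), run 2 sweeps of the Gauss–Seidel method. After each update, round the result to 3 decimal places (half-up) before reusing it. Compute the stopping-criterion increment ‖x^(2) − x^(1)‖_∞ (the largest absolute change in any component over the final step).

1.487

Iteration 1:
  α = (7 - (1)·-2.700 - (-3)·-3.000 - (2)·0.200) / (9) = 0.033
  β = (-8 - (-1)·0.033 - (3)·-3.000 - (-1)·0.200) / (7) = 0.176
  γ = (-5 - (-3)·0.033 - (2)·0.176 - (-3)·0.200) / (-9) = 0.517
  δ = (-11 - (-4)·0.033 - (-1)·0.176 - (-4)·0.517) / (12) = -0.719
Iteration 2:
  α = (7 - (1)·0.176 - (-3)·0.517 - (2)·-0.719) / (9) = 1.090
  β = (-8 - (-1)·1.090 - (3)·0.517 - (-1)·-0.719) / (7) = -1.311
  γ = (-5 - (-3)·1.090 - (2)·-1.311 - (-3)·-0.719) / (-9) = 0.141
  δ = (-11 - (-4)·1.090 - (-1)·-1.311 - (-4)·0.141) / (12) = -0.616
Change: (1.057, -1.487, -0.376, 0.103) → max |·| = 1.487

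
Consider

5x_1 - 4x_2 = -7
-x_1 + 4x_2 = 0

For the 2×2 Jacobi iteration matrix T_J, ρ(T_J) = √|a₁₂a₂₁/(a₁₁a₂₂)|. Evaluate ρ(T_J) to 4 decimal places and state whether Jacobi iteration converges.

0.4472

a₁₂a₂₁/(a₁₁a₂₂) = (-4)·(-1) / ((5)·(4)) = 0.200000
ρ = √|0.200000| = √0.200000 = 0.4472
ρ < 1, so Jacobi converges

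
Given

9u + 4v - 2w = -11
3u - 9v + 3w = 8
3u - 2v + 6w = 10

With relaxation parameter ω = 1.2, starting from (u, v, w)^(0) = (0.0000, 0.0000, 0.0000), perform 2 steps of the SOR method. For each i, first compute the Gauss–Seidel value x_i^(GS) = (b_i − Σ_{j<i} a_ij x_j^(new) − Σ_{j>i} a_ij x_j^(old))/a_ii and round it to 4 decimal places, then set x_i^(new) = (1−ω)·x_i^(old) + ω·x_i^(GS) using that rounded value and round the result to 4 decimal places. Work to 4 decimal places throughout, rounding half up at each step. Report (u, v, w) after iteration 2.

Iteration 1:
  u: GS value = (-11 - (4)·0.0000 - (-2)·0.0000) / (9) = -1.2222;  u ← (1−ω)·0.0000 + ω·-1.2222 = -1.4666
  v: GS value = (8 - (3)·-1.4666 - (3)·0.0000) / (-9) = -1.3778;  v ← (1−ω)·0.0000 + ω·-1.3778 = -1.6534
  w: GS value = (10 - (3)·-1.4666 - (-2)·-1.6534) / (6) = 1.8488;  w ← (1−ω)·0.0000 + ω·1.8488 = 2.2186
Iteration 2:
  u: GS value = (-11 - (4)·-1.6534 - (-2)·2.2186) / (9) = 0.0056;  u ← (1−ω)·-1.4666 + ω·0.0056 = 0.3000
  v: GS value = (8 - (3)·0.3000 - (3)·2.2186) / (-9) = -0.0494;  v ← (1−ω)·-1.6534 + ω·-0.0494 = 0.2714
  w: GS value = (10 - (3)·0.3000 - (-2)·0.2714) / (6) = 1.6071;  w ← (1−ω)·2.2186 + ω·1.6071 = 1.4848

(0.3000, 0.2714, 1.4848)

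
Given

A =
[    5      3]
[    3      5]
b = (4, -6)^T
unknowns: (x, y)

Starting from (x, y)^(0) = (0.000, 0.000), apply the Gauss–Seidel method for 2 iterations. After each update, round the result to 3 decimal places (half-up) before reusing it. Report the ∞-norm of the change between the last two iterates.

Iteration 1:
  x = (4 - (3)·0.000) / (5) = 0.800
  y = (-6 - (3)·0.800) / (5) = -1.680
Iteration 2:
  x = (4 - (3)·-1.680) / (5) = 1.808
  y = (-6 - (3)·1.808) / (5) = -2.285
Change: (1.008, -0.605) → max |·| = 1.008

1.008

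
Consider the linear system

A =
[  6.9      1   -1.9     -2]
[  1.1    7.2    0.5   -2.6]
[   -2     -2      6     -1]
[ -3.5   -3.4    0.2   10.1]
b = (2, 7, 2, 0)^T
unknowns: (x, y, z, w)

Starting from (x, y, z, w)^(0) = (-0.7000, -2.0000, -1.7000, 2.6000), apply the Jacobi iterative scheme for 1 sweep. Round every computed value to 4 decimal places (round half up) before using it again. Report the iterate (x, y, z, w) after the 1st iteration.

(0.8652, 2.1361, -0.1333, -0.8822)

Iteration 1:
  x = (2 - (1)·-2.0000 - (-1.9)·-1.7000 - (-2)·2.6000) / (6.9) = 0.8652
  y = (7 - (1.1)·-0.7000 - (0.5)·-1.7000 - (-2.6)·2.6000) / (7.2) = 2.1361
  z = (2 - (-2)·-0.7000 - (-2)·-2.0000 - (-1)·2.6000) / (6) = -0.1333
  w = (0 - (-3.5)·-0.7000 - (-3.4)·-2.0000 - (0.2)·-1.7000) / (10.1) = -0.8822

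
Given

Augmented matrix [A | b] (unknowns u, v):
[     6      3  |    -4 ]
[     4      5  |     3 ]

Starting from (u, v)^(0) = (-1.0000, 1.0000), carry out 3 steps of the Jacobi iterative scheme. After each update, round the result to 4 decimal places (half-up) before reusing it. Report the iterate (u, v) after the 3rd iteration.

(-1.4334, 1.6934)

Iteration 1:
  u = (-4 - (3)·1.0000) / (6) = -1.1667
  v = (3 - (4)·-1.0000) / (5) = 1.4000
Iteration 2:
  u = (-4 - (3)·1.4000) / (6) = -1.3667
  v = (3 - (4)·-1.1667) / (5) = 1.5334
Iteration 3:
  u = (-4 - (3)·1.5334) / (6) = -1.4334
  v = (3 - (4)·-1.3667) / (5) = 1.6934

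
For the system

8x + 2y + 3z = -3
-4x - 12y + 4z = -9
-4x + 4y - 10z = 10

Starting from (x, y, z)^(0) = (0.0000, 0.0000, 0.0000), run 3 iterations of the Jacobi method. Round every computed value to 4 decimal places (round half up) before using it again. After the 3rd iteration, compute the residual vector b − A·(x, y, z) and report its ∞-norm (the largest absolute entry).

0.8166

Iteration 1:
  x = (-3 - (2)·0.0000 - (3)·0.0000) / (8) = -0.3750
  y = (-9 - (-4)·0.0000 - (4)·0.0000) / (-12) = 0.7500
  z = (10 - (-4)·0.0000 - (4)·0.0000) / (-10) = -1.0000
Iteration 2:
  x = (-3 - (2)·0.7500 - (3)·-1.0000) / (8) = -0.1875
  y = (-9 - (-4)·-0.3750 - (4)·-1.0000) / (-12) = 0.5417
  z = (10 - (-4)·-0.3750 - (4)·0.7500) / (-10) = -0.5500
Iteration 3:
  x = (-3 - (2)·0.5417 - (3)·-0.5500) / (8) = -0.3042
  y = (-9 - (-4)·-0.1875 - (4)·-0.5500) / (-12) = 0.6292
  z = (10 - (-4)·-0.1875 - (4)·0.5417) / (-10) = -0.7083
Residual b − A·x = (0.3001, 0.1668, -0.8166); ∞-norm = 0.8166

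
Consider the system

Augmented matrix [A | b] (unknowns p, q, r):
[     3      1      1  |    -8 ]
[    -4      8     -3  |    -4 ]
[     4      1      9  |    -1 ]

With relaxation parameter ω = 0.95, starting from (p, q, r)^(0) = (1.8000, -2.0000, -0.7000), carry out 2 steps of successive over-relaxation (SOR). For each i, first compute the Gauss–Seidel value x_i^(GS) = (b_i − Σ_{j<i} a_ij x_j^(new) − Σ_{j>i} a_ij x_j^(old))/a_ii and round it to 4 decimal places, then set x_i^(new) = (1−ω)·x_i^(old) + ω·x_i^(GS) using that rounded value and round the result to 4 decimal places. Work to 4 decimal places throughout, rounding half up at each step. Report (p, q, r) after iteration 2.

(-2.3334, -1.4141, 1.0638)

Iteration 1:
  p: GS value = (-8 - (1)·-2.0000 - (1)·-0.7000) / (3) = -1.7667;  p ← (1−ω)·1.8000 + ω·-1.7667 = -1.5884
  q: GS value = (-4 - (-4)·-1.5884 - (-3)·-0.7000) / (8) = -1.5567;  q ← (1−ω)·-2.0000 + ω·-1.5567 = -1.5789
  r: GS value = (-1 - (4)·-1.5884 - (1)·-1.5789) / (9) = 0.7703;  r ← (1−ω)·-0.7000 + ω·0.7703 = 0.6968
Iteration 2:
  p: GS value = (-8 - (1)·-1.5789 - (1)·0.6968) / (3) = -2.3726;  p ← (1−ω)·-1.5884 + ω·-2.3726 = -2.3334
  q: GS value = (-4 - (-4)·-2.3334 - (-3)·0.6968) / (8) = -1.4054;  q ← (1−ω)·-1.5789 + ω·-1.4054 = -1.4141
  r: GS value = (-1 - (4)·-2.3334 - (1)·-1.4141) / (9) = 1.0831;  r ← (1−ω)·0.6968 + ω·1.0831 = 1.0638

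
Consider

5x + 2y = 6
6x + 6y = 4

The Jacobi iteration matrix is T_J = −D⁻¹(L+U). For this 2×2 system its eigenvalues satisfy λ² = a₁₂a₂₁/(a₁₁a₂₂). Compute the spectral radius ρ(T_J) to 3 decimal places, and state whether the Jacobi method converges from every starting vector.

a₁₂a₂₁/(a₁₁a₂₂) = (2)·(6) / ((5)·(6)) = 0.400000
ρ = √|0.400000| = √0.400000 = 0.632
ρ < 1, so Jacobi converges

0.632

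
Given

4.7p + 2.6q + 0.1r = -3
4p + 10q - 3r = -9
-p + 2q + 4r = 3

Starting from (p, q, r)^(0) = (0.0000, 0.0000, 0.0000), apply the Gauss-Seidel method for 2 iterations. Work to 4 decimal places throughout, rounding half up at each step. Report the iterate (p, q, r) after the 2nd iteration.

(-0.3011, -0.5057, 0.9276)

Iteration 1:
  p = (-3 - (2.6)·0.0000 - (0.1)·0.0000) / (4.7) = -0.6383
  q = (-9 - (4)·-0.6383 - (-3)·0.0000) / (10) = -0.6447
  r = (3 - (-1)·-0.6383 - (2)·-0.6447) / (4) = 0.9128
Iteration 2:
  p = (-3 - (2.6)·-0.6447 - (0.1)·0.9128) / (4.7) = -0.3011
  q = (-9 - (4)·-0.3011 - (-3)·0.9128) / (10) = -0.5057
  r = (3 - (-1)·-0.3011 - (2)·-0.5057) / (4) = 0.9276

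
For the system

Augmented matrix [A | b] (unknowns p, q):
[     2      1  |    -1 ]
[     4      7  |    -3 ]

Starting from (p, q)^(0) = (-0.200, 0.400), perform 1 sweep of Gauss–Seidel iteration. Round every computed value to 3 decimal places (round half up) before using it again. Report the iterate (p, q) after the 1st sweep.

Iteration 1:
  p = (-1 - (1)·0.400) / (2) = -0.700
  q = (-3 - (4)·-0.700) / (7) = -0.029

(-0.700, -0.029)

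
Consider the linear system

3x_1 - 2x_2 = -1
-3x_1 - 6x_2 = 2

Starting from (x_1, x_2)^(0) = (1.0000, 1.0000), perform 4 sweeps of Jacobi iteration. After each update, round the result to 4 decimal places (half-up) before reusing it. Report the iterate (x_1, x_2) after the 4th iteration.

(-0.2593, 0.0000)

Iteration 1:
  x_1 = (-1 - (-2)·1.0000) / (3) = 0.3333
  x_2 = (2 - (-3)·1.0000) / (-6) = -0.8333
Iteration 2:
  x_1 = (-1 - (-2)·-0.8333) / (3) = -0.8889
  x_2 = (2 - (-3)·0.3333) / (-6) = -0.5000
Iteration 3:
  x_1 = (-1 - (-2)·-0.5000) / (3) = -0.6667
  x_2 = (2 - (-3)·-0.8889) / (-6) = 0.1111
Iteration 4:
  x_1 = (-1 - (-2)·0.1111) / (3) = -0.2593
  x_2 = (2 - (-3)·-0.6667) / (-6) = 0.0000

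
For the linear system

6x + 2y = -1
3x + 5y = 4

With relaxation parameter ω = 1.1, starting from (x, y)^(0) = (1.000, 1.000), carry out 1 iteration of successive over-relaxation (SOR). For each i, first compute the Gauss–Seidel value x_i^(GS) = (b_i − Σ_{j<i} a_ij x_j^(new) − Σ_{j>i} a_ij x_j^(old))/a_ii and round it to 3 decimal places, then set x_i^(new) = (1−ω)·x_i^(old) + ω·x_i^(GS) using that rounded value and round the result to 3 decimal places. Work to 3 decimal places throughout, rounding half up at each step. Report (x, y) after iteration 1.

(-0.650, 1.209)

Iteration 1:
  x: GS value = (-1 - (2)·1.000) / (6) = -0.500;  x ← (1−ω)·1.000 + ω·-0.500 = -0.650
  y: GS value = (4 - (3)·-0.650) / (5) = 1.190;  y ← (1−ω)·1.000 + ω·1.190 = 1.209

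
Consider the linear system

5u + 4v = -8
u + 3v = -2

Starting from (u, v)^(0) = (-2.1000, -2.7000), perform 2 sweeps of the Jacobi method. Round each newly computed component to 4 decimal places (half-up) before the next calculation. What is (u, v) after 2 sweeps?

(-1.6266, -0.8533)

Iteration 1:
  u = (-8 - (4)·-2.7000) / (5) = 0.5600
  v = (-2 - (1)·-2.1000) / (3) = 0.0333
Iteration 2:
  u = (-8 - (4)·0.0333) / (5) = -1.6266
  v = (-2 - (1)·0.5600) / (3) = -0.8533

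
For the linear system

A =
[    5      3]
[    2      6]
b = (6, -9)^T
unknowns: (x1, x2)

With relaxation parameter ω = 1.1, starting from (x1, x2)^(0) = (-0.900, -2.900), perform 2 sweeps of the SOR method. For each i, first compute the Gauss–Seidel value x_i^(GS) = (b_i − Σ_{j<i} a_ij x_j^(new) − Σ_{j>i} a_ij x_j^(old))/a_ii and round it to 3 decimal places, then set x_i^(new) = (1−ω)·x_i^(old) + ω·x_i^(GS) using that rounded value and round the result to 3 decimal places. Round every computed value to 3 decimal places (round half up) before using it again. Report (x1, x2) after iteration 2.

(2.689, -2.378)

Iteration 1:
  x1: GS value = (6 - (3)·-2.900) / (5) = 2.940;  x1 ← (1−ω)·-0.900 + ω·2.940 = 3.324
  x2: GS value = (-9 - (2)·3.324) / (6) = -2.608;  x2 ← (1−ω)·-2.900 + ω·-2.608 = -2.579
Iteration 2:
  x1: GS value = (6 - (3)·-2.579) / (5) = 2.747;  x1 ← (1−ω)·3.324 + ω·2.747 = 2.689
  x2: GS value = (-9 - (2)·2.689) / (6) = -2.396;  x2 ← (1−ω)·-2.579 + ω·-2.396 = -2.378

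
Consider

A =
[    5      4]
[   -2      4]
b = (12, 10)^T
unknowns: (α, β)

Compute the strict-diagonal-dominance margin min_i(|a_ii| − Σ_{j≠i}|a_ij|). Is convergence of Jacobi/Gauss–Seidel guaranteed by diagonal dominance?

row 1: |5| − (4) = 1
row 2: |4| − (2) = 2
minimum over rows = 1 → strictly diagonally dominant (convergence guaranteed)

1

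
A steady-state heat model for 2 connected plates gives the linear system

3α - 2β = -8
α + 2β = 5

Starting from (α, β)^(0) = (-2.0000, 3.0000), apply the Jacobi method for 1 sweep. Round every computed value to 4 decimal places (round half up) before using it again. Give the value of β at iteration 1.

3.5000

Iteration 1:
  α = (-8 - (-2)·3.0000) / (3) = -0.6667
  β = (5 - (1)·-2.0000) / (2) = 3.5000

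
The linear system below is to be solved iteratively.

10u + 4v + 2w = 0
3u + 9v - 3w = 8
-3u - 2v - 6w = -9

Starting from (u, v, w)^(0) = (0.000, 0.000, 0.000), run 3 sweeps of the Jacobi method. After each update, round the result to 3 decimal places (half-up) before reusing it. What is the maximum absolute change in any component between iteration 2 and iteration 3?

Iteration 1:
  u = (0 - (4)·0.000 - (2)·0.000) / (10) = 0.000
  v = (8 - (3)·0.000 - (-3)·0.000) / (9) = 0.889
  w = (-9 - (-3)·0.000 - (-2)·0.000) / (-6) = 1.500
Iteration 2:
  u = (0 - (4)·0.889 - (2)·1.500) / (10) = -0.656
  v = (8 - (3)·0.000 - (-3)·1.500) / (9) = 1.389
  w = (-9 - (-3)·0.000 - (-2)·0.889) / (-6) = 1.204
Iteration 3:
  u = (0 - (4)·1.389 - (2)·1.204) / (10) = -0.796
  v = (8 - (3)·-0.656 - (-3)·1.204) / (9) = 1.509
  w = (-9 - (-3)·-0.656 - (-2)·1.389) / (-6) = 1.365
Change: (-0.140, 0.120, 0.161) → max |·| = 0.161

0.161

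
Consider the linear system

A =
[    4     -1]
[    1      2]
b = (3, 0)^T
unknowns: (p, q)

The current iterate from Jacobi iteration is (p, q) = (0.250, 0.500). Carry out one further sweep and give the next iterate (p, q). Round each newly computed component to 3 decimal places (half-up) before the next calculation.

One sweep:
  p = (3 - (-1)·0.500) / (4) = 0.875
  q = (0 - (1)·0.250) / (2) = -0.125

(0.875, -0.125)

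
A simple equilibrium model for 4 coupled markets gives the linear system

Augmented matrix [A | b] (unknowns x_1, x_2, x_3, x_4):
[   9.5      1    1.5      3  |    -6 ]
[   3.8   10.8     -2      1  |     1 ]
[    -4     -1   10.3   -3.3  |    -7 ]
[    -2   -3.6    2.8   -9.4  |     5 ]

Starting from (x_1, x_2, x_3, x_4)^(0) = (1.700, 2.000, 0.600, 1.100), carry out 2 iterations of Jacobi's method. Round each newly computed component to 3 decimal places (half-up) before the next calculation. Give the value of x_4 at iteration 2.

Iteration 1:
  x_1 = (-6 - (1)·2.000 - (1.5)·0.600 - (3)·1.100) / (9.5) = -1.284
  x_2 = (1 - (3.8)·1.700 - (-2)·0.600 - (1)·1.100) / (10.8) = -0.496
  x_3 = (-7 - (-4)·1.700 - (-1)·2.000 - (-3.3)·1.100) / (10.3) = 0.527
  x_4 = (5 - (-2)·1.700 - (-3.6)·2.000 - (2.8)·0.600) / (-9.4) = -1.481
Iteration 2:
  x_1 = (-6 - (1)·-0.496 - (1.5)·0.527 - (3)·-1.481) / (9.5) = -0.195
  x_2 = (1 - (3.8)·-1.284 - (-2)·0.527 - (1)·-1.481) / (10.8) = 0.779
  x_3 = (-7 - (-4)·-1.284 - (-1)·-0.496 - (-3.3)·-1.481) / (10.3) = -1.701
  x_4 = (5 - (-2)·-1.284 - (-3.6)·-0.496 - (2.8)·0.527) / (-9.4) = 0.088

0.088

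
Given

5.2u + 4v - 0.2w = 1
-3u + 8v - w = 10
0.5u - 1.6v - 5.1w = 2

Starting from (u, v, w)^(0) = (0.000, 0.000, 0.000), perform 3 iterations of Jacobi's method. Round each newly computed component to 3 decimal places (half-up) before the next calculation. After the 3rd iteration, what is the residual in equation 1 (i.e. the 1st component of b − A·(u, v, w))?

1.630

Iteration 1:
  u = (1 - (4)·0.000 - (-0.2)·0.000) / (5.2) = 0.192
  v = (10 - (-3)·0.000 - (-1)·0.000) / (8) = 1.250
  w = (2 - (0.5)·0.000 - (-1.6)·0.000) / (-5.1) = -0.392
Iteration 2:
  u = (1 - (4)·1.250 - (-0.2)·-0.392) / (5.2) = -0.784
  v = (10 - (-3)·0.192 - (-1)·-0.392) / (8) = 1.273
  w = (2 - (0.5)·0.192 - (-1.6)·1.250) / (-5.1) = -0.765
Iteration 3:
  u = (1 - (4)·1.273 - (-0.2)·-0.765) / (5.2) = -0.816
  v = (10 - (-3)·-0.784 - (-1)·-0.765) / (8) = 0.860
  w = (2 - (0.5)·-0.784 - (-1.6)·1.273) / (-5.1) = -0.868
Residual b − A·x = (1.630, -0.196, -0.643)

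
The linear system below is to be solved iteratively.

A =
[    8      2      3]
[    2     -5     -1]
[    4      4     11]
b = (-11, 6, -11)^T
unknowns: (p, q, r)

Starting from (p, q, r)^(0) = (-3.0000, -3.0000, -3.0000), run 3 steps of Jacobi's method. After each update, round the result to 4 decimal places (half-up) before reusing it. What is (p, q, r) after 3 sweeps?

Iteration 1:
  p = (-11 - (2)·-3.0000 - (3)·-3.0000) / (8) = 0.5000
  q = (6 - (2)·-3.0000 - (-1)·-3.0000) / (-5) = -1.8000
  r = (-11 - (4)·-3.0000 - (4)·-3.0000) / (11) = 1.1818
Iteration 2:
  p = (-11 - (2)·-1.8000 - (3)·1.1818) / (8) = -1.3682
  q = (6 - (2)·0.5000 - (-1)·1.1818) / (-5) = -1.2364
  r = (-11 - (4)·0.5000 - (4)·-1.8000) / (11) = -0.5273
Iteration 3:
  p = (-11 - (2)·-1.2364 - (3)·-0.5273) / (8) = -0.8682
  q = (6 - (2)·-1.3682 - (-1)·-0.5273) / (-5) = -1.6418
  r = (-11 - (4)·-1.3682 - (4)·-1.2364) / (11) = -0.0529

(-0.8682, -1.6418, -0.0529)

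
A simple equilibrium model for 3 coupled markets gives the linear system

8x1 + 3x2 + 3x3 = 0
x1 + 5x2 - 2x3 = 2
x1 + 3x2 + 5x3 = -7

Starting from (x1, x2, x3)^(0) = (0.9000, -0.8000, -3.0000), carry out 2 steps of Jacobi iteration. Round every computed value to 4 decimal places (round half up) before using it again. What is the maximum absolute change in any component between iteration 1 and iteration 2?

0.6550

Iteration 1:
  x1 = (0 - (3)·-0.8000 - (3)·-3.0000) / (8) = 1.4250
  x2 = (2 - (1)·0.9000 - (-2)·-3.0000) / (5) = -0.9800
  x3 = (-7 - (1)·0.9000 - (3)·-0.8000) / (5) = -1.1000
Iteration 2:
  x1 = (0 - (3)·-0.9800 - (3)·-1.1000) / (8) = 0.7800
  x2 = (2 - (1)·1.4250 - (-2)·-1.1000) / (5) = -0.3250
  x3 = (-7 - (1)·1.4250 - (3)·-0.9800) / (5) = -1.0970
Change: (-0.6450, 0.6550, 0.0030) → max |·| = 0.6550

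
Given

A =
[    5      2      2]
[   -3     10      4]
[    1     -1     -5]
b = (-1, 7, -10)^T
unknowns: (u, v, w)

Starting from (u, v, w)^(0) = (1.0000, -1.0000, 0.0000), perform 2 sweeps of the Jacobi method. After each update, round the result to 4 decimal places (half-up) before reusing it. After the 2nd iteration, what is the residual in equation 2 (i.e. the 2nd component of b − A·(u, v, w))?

-3.0400

Iteration 1:
  u = (-1 - (2)·-1.0000 - (2)·0.0000) / (5) = 0.2000
  v = (7 - (-3)·1.0000 - (4)·0.0000) / (10) = 1.0000
  w = (-10 - (1)·1.0000 - (-1)·-1.0000) / (-5) = 2.4000
Iteration 2:
  u = (-1 - (2)·1.0000 - (2)·2.4000) / (5) = -1.5600
  v = (7 - (-3)·0.2000 - (4)·2.4000) / (10) = -0.2000
  w = (-10 - (1)·0.2000 - (-1)·1.0000) / (-5) = 1.8400
Residual b − A·x = (3.5200, -3.0400, 0.5600)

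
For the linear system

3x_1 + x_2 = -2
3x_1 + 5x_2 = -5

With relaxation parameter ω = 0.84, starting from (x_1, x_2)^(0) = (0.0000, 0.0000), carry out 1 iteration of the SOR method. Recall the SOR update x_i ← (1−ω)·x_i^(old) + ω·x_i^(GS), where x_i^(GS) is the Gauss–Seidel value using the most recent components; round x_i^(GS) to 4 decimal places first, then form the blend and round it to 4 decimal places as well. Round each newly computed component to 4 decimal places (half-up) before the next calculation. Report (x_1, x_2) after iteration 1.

(-0.5600, -0.5578)

Iteration 1:
  x_1: GS value = (-2 - (1)·0.0000) / (3) = -0.6667;  x_1 ← (1−ω)·0.0000 + ω·-0.6667 = -0.5600
  x_2: GS value = (-5 - (3)·-0.5600) / (5) = -0.6640;  x_2 ← (1−ω)·0.0000 + ω·-0.6640 = -0.5578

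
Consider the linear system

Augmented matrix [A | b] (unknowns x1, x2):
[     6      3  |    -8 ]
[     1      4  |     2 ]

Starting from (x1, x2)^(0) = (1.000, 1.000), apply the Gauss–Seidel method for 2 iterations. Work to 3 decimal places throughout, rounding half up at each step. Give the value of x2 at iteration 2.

0.953

Iteration 1:
  x1 = (-8 - (3)·1.000) / (6) = -1.833
  x2 = (2 - (1)·-1.833) / (4) = 0.958
Iteration 2:
  x1 = (-8 - (3)·0.958) / (6) = -1.812
  x2 = (2 - (1)·-1.812) / (4) = 0.953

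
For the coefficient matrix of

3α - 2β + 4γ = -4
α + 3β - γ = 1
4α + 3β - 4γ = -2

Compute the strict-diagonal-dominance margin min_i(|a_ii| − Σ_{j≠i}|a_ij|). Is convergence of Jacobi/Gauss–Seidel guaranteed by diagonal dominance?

-3

row 1: |3| − (2+4) = -3
row 2: |3| − (1+1) = 1
row 3: |-4| − (4+3) = -3
minimum over rows = -3 → not strictly diagonally dominant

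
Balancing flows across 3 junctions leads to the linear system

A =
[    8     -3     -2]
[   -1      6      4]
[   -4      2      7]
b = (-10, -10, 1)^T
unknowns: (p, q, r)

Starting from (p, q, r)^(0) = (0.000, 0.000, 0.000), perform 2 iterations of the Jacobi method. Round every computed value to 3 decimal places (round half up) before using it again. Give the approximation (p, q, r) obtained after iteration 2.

(-1.839, -1.970, -0.095)

Iteration 1:
  p = (-10 - (-3)·0.000 - (-2)·0.000) / (8) = -1.250
  q = (-10 - (-1)·0.000 - (4)·0.000) / (6) = -1.667
  r = (1 - (-4)·0.000 - (2)·0.000) / (7) = 0.143
Iteration 2:
  p = (-10 - (-3)·-1.667 - (-2)·0.143) / (8) = -1.839
  q = (-10 - (-1)·-1.250 - (4)·0.143) / (6) = -1.970
  r = (1 - (-4)·-1.250 - (2)·-1.667) / (7) = -0.095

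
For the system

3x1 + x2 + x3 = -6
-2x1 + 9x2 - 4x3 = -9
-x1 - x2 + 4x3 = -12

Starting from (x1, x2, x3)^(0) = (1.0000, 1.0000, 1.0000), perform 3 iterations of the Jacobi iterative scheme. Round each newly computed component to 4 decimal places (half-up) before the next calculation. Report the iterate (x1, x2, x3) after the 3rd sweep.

(0.1512, -2.9012, -3.9398)

Iteration 1:
  x1 = (-6 - (1)·1.0000 - (1)·1.0000) / (3) = -2.6667
  x2 = (-9 - (-2)·1.0000 - (-4)·1.0000) / (9) = -0.3333
  x3 = (-12 - (-1)·1.0000 - (-1)·1.0000) / (4) = -2.5000
Iteration 2:
  x1 = (-6 - (1)·-0.3333 - (1)·-2.5000) / (3) = -1.0556
  x2 = (-9 - (-2)·-2.6667 - (-4)·-2.5000) / (9) = -2.7037
  x3 = (-12 - (-1)·-2.6667 - (-1)·-0.3333) / (4) = -3.7500
Iteration 3:
  x1 = (-6 - (1)·-2.7037 - (1)·-3.7500) / (3) = 0.1512
  x2 = (-9 - (-2)·-1.0556 - (-4)·-3.7500) / (9) = -2.9012
  x3 = (-12 - (-1)·-1.0556 - (-1)·-2.7037) / (4) = -3.9398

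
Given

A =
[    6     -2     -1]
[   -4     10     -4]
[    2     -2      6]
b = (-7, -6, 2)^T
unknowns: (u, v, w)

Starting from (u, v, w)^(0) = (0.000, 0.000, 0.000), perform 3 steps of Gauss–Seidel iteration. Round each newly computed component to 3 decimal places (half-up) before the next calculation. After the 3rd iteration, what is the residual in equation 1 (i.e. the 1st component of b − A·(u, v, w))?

0.119

Iteration 1:
  u = (-7 - (-2)·0.000 - (-1)·0.000) / (6) = -1.167
  v = (-6 - (-4)·-1.167 - (-4)·0.000) / (10) = -1.067
  w = (2 - (2)·-1.167 - (-2)·-1.067) / (6) = 0.367
Iteration 2:
  u = (-7 - (-2)·-1.067 - (-1)·0.367) / (6) = -1.461
  v = (-6 - (-4)·-1.461 - (-4)·0.367) / (10) = -1.038
  w = (2 - (2)·-1.461 - (-2)·-1.038) / (6) = 0.474
Iteration 3:
  u = (-7 - (-2)·-1.038 - (-1)·0.474) / (6) = -1.434
  v = (-6 - (-4)·-1.434 - (-4)·0.474) / (10) = -0.984
  w = (2 - (2)·-1.434 - (-2)·-0.984) / (6) = 0.483
Residual b − A·x = (0.119, 0.036, 0.002)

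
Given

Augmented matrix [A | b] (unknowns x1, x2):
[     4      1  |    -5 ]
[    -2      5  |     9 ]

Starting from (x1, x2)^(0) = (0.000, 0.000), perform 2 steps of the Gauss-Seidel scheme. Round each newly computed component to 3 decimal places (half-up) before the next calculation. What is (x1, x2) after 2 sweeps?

(-1.575, 1.170)

Iteration 1:
  x1 = (-5 - (1)·0.000) / (4) = -1.250
  x2 = (9 - (-2)·-1.250) / (5) = 1.300
Iteration 2:
  x1 = (-5 - (1)·1.300) / (4) = -1.575
  x2 = (9 - (-2)·-1.575) / (5) = 1.170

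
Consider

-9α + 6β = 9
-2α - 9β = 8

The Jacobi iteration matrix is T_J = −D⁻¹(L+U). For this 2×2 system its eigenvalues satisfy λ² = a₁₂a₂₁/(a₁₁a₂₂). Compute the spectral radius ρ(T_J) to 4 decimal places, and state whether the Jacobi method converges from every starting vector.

0.3849

a₁₂a₂₁/(a₁₁a₂₂) = (6)·(-2) / ((-9)·(-9)) = -0.148148
ρ = √|-0.148148| = √0.148148 = 0.3849
ρ < 1, so Jacobi converges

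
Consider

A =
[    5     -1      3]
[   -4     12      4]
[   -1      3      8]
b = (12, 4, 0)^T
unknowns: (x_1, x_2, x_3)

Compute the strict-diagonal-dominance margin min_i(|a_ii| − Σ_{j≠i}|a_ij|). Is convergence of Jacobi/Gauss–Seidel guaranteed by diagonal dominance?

row 1: |5| − (1+3) = 1
row 2: |12| − (4+4) = 4
row 3: |8| − (1+3) = 4
minimum over rows = 1 → strictly diagonally dominant (convergence guaranteed)

1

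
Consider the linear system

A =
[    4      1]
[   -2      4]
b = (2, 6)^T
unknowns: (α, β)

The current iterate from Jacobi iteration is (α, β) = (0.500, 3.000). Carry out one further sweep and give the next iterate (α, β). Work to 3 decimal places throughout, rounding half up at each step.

(-0.250, 1.750)

One sweep:
  α = (2 - (1)·3.000) / (4) = -0.250
  β = (6 - (-2)·0.500) / (4) = 1.750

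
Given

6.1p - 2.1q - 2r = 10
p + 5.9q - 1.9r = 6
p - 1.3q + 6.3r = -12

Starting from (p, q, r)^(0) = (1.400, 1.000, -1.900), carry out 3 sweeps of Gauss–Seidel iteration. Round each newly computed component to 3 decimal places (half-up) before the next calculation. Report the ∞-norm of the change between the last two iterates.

0.017

Iteration 1:
  p = (10 - (-2.1)·1.000 - (-2)·-1.900) / (6.1) = 1.361
  q = (6 - (1)·1.361 - (-1.9)·-1.900) / (5.9) = 0.174
  r = (-12 - (1)·1.361 - (-1.3)·0.174) / (6.3) = -2.085
Iteration 2:
  p = (10 - (-2.1)·0.174 - (-2)·-2.085) / (6.1) = 1.016
  q = (6 - (1)·1.016 - (-1.9)·-2.085) / (5.9) = 0.173
  r = (-12 - (1)·1.016 - (-1.3)·0.173) / (6.3) = -2.030
Iteration 3:
  p = (10 - (-2.1)·0.173 - (-2)·-2.030) / (6.1) = 1.033
  q = (6 - (1)·1.033 - (-1.9)·-2.030) / (5.9) = 0.188
  r = (-12 - (1)·1.033 - (-1.3)·0.188) / (6.3) = -2.030
Change: (0.017, 0.015, 0.000) → max |·| = 0.017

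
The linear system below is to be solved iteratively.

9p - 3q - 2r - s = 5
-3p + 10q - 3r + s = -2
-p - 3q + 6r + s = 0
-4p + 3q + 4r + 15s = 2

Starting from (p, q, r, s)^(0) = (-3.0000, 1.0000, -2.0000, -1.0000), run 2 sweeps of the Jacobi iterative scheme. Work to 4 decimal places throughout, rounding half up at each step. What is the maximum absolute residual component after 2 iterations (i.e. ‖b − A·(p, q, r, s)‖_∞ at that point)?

4.3309

Iteration 1:
  p = (5 - (-3)·1.0000 - (-2)·-2.0000 - (-1)·-1.0000) / (9) = 0.3333
  q = (-2 - (-3)·-3.0000 - (-3)·-2.0000 - (1)·-1.0000) / (10) = -1.6000
  r = (0 - (-1)·-3.0000 - (-3)·1.0000 - (1)·-1.0000) / (6) = 0.1667
  s = (2 - (-4)·-3.0000 - (3)·1.0000 - (4)·-2.0000) / (15) = -0.3333
Iteration 2:
  p = (5 - (-3)·-1.6000 - (-2)·0.1667 - (-1)·-0.3333) / (9) = 0.0222
  q = (-2 - (-3)·0.3333 - (-3)·0.1667 - (1)·-0.3333) / (10) = -0.0167
  r = (0 - (-1)·0.3333 - (-3)·-1.6000 - (1)·-0.3333) / (6) = -0.6889
  s = (2 - (-4)·0.3333 - (3)·-1.6000 - (4)·0.1667) / (15) = 0.4978
Residual b − A·x = (3.8701, -4.3309, 3.6077, -2.5725); ∞-norm = 4.3309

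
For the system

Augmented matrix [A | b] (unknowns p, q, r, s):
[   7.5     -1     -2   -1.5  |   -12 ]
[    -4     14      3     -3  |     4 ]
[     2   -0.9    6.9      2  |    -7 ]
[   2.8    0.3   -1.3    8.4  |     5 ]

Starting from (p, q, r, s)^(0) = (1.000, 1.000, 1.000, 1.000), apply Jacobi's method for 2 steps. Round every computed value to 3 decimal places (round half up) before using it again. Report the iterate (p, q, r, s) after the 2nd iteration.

(-1.838, 0.395, -0.761, 0.682)

Iteration 1:
  p = (-12 - (-1)·1.000 - (-2)·1.000 - (-1.5)·1.000) / (7.5) = -1.000
  q = (4 - (-4)·1.000 - (3)·1.000 - (-3)·1.000) / (14) = 0.571
  r = (-7 - (2)·1.000 - (-0.9)·1.000 - (2)·1.000) / (6.9) = -1.464
  s = (5 - (2.8)·1.000 - (0.3)·1.000 - (-1.3)·1.000) / (8.4) = 0.381
Iteration 2:
  p = (-12 - (-1)·0.571 - (-2)·-1.464 - (-1.5)·0.381) / (7.5) = -1.838
  q = (4 - (-4)·-1.000 - (3)·-1.464 - (-3)·0.381) / (14) = 0.395
  r = (-7 - (2)·-1.000 - (-0.9)·0.571 - (2)·0.381) / (6.9) = -0.761
  s = (5 - (2.8)·-1.000 - (0.3)·0.571 - (-1.3)·-1.464) / (8.4) = 0.682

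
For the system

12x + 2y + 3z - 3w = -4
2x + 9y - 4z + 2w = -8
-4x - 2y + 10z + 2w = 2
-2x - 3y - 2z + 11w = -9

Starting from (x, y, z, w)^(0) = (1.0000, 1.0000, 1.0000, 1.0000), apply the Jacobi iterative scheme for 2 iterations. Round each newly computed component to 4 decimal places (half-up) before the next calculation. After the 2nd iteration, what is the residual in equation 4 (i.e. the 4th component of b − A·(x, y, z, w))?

Iteration 1:
  x = (-4 - (2)·1.0000 - (3)·1.0000 - (-3)·1.0000) / (12) = -0.5000
  y = (-8 - (2)·1.0000 - (-4)·1.0000 - (2)·1.0000) / (9) = -0.8889
  z = (2 - (-4)·1.0000 - (-2)·1.0000 - (2)·1.0000) / (10) = 0.6000
  w = (-9 - (-2)·1.0000 - (-3)·1.0000 - (-2)·1.0000) / (11) = -0.1818
Iteration 2:
  x = (-4 - (2)·-0.8889 - (3)·0.6000 - (-3)·-0.1818) / (12) = -0.3806
  y = (-8 - (2)·-0.5000 - (-4)·0.6000 - (2)·-0.1818) / (9) = -0.4707
  z = (2 - (-4)·-0.5000 - (-2)·-0.8889 - (2)·-0.1818) / (10) = -0.1414
  w = (-9 - (-2)·-0.5000 - (-3)·-0.8889 - (-2)·0.6000) / (11) = -1.0424
Residual b − A·x = (-1.1944, -1.4833, 3.0350, 0.0103)

0.0103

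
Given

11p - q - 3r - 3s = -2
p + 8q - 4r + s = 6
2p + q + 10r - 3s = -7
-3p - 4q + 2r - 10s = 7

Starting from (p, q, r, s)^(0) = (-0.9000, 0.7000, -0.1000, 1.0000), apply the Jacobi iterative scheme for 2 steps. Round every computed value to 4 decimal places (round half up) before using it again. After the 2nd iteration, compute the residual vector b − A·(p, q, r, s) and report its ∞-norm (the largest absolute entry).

3.2004

Iteration 1:
  p = (-2 - (-1)·0.7000 - (-3)·-0.1000 - (-3)·1.0000) / (11) = 0.1273
  q = (6 - (1)·-0.9000 - (-4)·-0.1000 - (1)·1.0000) / (8) = 0.6875
  r = (-7 - (2)·-0.9000 - (1)·0.7000 - (-3)·1.0000) / (10) = -0.2900
  s = (7 - (-3)·-0.9000 - (-4)·0.7000 - (2)·-0.1000) / (-10) = -0.7300
Iteration 2:
  p = (-2 - (-1)·0.6875 - (-3)·-0.2900 - (-3)·-0.7300) / (11) = -0.3975
  q = (6 - (1)·0.1273 - (-4)·-0.2900 - (1)·-0.7300) / (8) = 0.6803
  r = (-7 - (2)·0.1273 - (1)·0.6875 - (-3)·-0.7300) / (10) = -1.0132
  s = (7 - (-3)·0.1273 - (-4)·0.6875 - (2)·-0.2900) / (-10) = -1.0712
Residual b − A·x = (-3.2004, -2.0265, 0.0331, -0.1569); ∞-norm = 3.2004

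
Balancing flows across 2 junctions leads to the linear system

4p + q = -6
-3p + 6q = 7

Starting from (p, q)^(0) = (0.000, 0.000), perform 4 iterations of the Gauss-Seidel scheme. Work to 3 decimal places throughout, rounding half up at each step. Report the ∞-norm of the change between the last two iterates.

Iteration 1:
  p = (-6 - (1)·0.000) / (4) = -1.500
  q = (7 - (-3)·-1.500) / (6) = 0.417
Iteration 2:
  p = (-6 - (1)·0.417) / (4) = -1.604
  q = (7 - (-3)·-1.604) / (6) = 0.365
Iteration 3:
  p = (-6 - (1)·0.365) / (4) = -1.591
  q = (7 - (-3)·-1.591) / (6) = 0.371
Iteration 4:
  p = (-6 - (1)·0.371) / (4) = -1.593
  q = (7 - (-3)·-1.593) / (6) = 0.370
Change: (-0.002, -0.001) → max |·| = 0.002

0.002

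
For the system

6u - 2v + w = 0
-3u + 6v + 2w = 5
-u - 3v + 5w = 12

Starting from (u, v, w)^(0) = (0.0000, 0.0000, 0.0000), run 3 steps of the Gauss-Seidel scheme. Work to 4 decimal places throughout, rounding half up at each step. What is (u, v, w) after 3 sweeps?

(-0.4482, -0.1298, 2.2325)

Iteration 1:
  u = (0 - (-2)·0.0000 - (1)·0.0000) / (6) = 0.0000
  v = (5 - (-3)·0.0000 - (2)·0.0000) / (6) = 0.8333
  w = (12 - (-1)·0.0000 - (-3)·0.8333) / (5) = 2.9000
Iteration 2:
  u = (0 - (-2)·0.8333 - (1)·2.9000) / (6) = -0.2056
  v = (5 - (-3)·-0.2056 - (2)·2.9000) / (6) = -0.2361
  w = (12 - (-1)·-0.2056 - (-3)·-0.2361) / (5) = 2.2172
Iteration 3:
  u = (0 - (-2)·-0.2361 - (1)·2.2172) / (6) = -0.4482
  v = (5 - (-3)·-0.4482 - (2)·2.2172) / (6) = -0.1298
  w = (12 - (-1)·-0.4482 - (-3)·-0.1298) / (5) = 2.2325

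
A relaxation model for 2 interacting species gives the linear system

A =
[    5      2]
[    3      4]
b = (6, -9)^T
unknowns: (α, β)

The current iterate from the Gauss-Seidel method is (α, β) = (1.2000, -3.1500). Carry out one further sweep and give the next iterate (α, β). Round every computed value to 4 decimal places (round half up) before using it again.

(2.4600, -4.0950)

One sweep:
  α = (6 - (2)·-3.1500) / (5) = 2.4600
  β = (-9 - (3)·2.4600) / (4) = -4.0950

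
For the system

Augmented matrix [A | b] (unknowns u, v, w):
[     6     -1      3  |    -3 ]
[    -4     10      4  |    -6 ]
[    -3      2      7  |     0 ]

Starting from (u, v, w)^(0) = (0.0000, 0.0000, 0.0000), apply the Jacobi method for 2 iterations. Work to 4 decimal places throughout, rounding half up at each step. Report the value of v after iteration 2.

-0.8000

Iteration 1:
  u = (-3 - (-1)·0.0000 - (3)·0.0000) / (6) = -0.5000
  v = (-6 - (-4)·0.0000 - (4)·0.0000) / (10) = -0.6000
  w = (0 - (-3)·0.0000 - (2)·0.0000) / (7) = 0.0000
Iteration 2:
  u = (-3 - (-1)·-0.6000 - (3)·0.0000) / (6) = -0.6000
  v = (-6 - (-4)·-0.5000 - (4)·0.0000) / (10) = -0.8000
  w = (0 - (-3)·-0.5000 - (2)·-0.6000) / (7) = -0.0429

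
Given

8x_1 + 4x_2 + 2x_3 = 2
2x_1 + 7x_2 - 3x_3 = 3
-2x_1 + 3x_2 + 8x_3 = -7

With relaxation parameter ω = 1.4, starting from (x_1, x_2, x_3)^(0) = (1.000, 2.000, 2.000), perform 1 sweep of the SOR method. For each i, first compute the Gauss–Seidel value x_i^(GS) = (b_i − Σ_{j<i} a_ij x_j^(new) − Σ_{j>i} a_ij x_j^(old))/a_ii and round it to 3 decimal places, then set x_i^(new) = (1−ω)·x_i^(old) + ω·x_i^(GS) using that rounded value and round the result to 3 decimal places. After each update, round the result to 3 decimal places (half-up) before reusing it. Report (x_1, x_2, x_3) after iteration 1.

Iteration 1:
  x_1: GS value = (2 - (4)·2.000 - (2)·2.000) / (8) = -1.250;  x_1 ← (1−ω)·1.000 + ω·-1.250 = -2.150
  x_2: GS value = (3 - (2)·-2.150 - (-3)·2.000) / (7) = 1.900;  x_2 ← (1−ω)·2.000 + ω·1.900 = 1.860
  x_3: GS value = (-7 - (-2)·-2.150 - (3)·1.860) / (8) = -2.110;  x_3 ← (1−ω)·2.000 + ω·-2.110 = -3.754

(-2.150, 1.860, -3.754)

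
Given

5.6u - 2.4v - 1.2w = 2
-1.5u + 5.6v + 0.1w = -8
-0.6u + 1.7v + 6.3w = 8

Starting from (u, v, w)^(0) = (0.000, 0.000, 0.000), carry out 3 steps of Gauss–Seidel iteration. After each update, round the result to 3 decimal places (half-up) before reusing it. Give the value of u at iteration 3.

0.106

Iteration 1:
  u = (2 - (-2.4)·0.000 - (-1.2)·0.000) / (5.6) = 0.357
  v = (-8 - (-1.5)·0.357 - (0.1)·0.000) / (5.6) = -1.333
  w = (8 - (-0.6)·0.357 - (1.7)·-1.333) / (6.3) = 1.664
Iteration 2:
  u = (2 - (-2.4)·-1.333 - (-1.2)·1.664) / (5.6) = 0.142
  v = (-8 - (-1.5)·0.142 - (0.1)·1.664) / (5.6) = -1.420
  w = (8 - (-0.6)·0.142 - (1.7)·-1.420) / (6.3) = 1.667
Iteration 3:
  u = (2 - (-2.4)·-1.420 - (-1.2)·1.667) / (5.6) = 0.106
  v = (-8 - (-1.5)·0.106 - (0.1)·1.667) / (5.6) = -1.430
  w = (8 - (-0.6)·0.106 - (1.7)·-1.430) / (6.3) = 1.666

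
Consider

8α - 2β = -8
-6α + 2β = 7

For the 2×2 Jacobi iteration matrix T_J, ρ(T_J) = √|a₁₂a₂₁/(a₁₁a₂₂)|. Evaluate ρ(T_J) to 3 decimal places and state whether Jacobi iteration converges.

a₁₂a₂₁/(a₁₁a₂₂) = (-2)·(-6) / ((8)·(2)) = 0.750000
ρ = √|0.750000| = √0.750000 = 0.866
ρ < 1, so Jacobi converges

0.866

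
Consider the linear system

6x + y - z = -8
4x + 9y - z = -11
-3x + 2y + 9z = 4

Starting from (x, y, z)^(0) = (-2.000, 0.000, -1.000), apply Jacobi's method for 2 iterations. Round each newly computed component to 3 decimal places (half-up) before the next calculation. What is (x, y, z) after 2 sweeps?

(-1.296, -0.580, 0.043)

Iteration 1:
  x = (-8 - (1)·0.000 - (-1)·-1.000) / (6) = -1.500
  y = (-11 - (4)·-2.000 - (-1)·-1.000) / (9) = -0.444
  z = (4 - (-3)·-2.000 - (2)·0.000) / (9) = -0.222
Iteration 2:
  x = (-8 - (1)·-0.444 - (-1)·-0.222) / (6) = -1.296
  y = (-11 - (4)·-1.500 - (-1)·-0.222) / (9) = -0.580
  z = (4 - (-3)·-1.500 - (2)·-0.444) / (9) = 0.043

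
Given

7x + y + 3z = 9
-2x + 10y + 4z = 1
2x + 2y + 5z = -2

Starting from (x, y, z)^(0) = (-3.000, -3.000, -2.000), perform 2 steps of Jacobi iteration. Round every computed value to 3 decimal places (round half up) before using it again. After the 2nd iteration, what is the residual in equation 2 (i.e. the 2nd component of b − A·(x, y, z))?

Iteration 1:
  x = (9 - (1)·-3.000 - (3)·-2.000) / (7) = 2.571
  y = (1 - (-2)·-3.000 - (4)·-2.000) / (10) = 0.300
  z = (-2 - (2)·-3.000 - (2)·-3.000) / (5) = 2.000
Iteration 2:
  x = (9 - (1)·0.300 - (3)·2.000) / (7) = 0.386
  y = (1 - (-2)·2.571 - (4)·2.000) / (10) = -0.186
  z = (-2 - (2)·2.571 - (2)·0.300) / (5) = -1.548
Residual b − A·x = (11.128, 9.824, 5.340)

9.824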